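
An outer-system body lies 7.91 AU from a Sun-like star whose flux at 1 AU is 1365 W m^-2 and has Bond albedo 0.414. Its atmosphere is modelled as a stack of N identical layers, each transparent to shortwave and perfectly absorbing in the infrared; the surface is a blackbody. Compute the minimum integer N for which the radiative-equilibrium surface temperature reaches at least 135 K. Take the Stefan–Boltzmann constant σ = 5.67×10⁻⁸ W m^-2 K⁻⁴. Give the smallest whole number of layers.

By the inverse-square law, S = 1365/7.91² = 21.82 W m^-2.
The effective emission temperature is T_e = [S(1−α)/(4σ)]^¼ = 86.65 K.
Need (N+1)T_e⁴ ≥ T_s⁴, i.e. N+1 ≥ (135/86.65)⁴ = 5.893.
Rounding up, N = 5.

5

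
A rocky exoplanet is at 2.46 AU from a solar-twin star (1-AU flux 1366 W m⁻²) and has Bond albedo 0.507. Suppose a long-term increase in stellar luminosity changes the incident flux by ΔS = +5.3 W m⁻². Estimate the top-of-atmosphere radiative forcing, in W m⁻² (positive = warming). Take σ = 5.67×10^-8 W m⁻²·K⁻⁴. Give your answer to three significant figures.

0.653 W m⁻²

Flux at the orbit: S = 1366/(2.46)² = 225.7 W m⁻².
TOA radiative forcing: ΔF = (1−α)ΔS/4 = 0.493·(+5.3)/4 = 0.6532 W m⁻².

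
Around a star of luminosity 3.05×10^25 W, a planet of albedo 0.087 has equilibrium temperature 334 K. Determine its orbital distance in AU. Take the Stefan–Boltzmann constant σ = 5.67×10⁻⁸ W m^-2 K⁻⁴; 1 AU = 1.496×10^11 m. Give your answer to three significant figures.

0.187 AU

Required flux: S = 4σT⁴/(1−α) = 3091 W m^-2.
S = L/(4πd²) → d = √(L/4πS) = √(3.05×10^25/(4π·3091)) = 2.802×10^10 m = 0.1873 AU.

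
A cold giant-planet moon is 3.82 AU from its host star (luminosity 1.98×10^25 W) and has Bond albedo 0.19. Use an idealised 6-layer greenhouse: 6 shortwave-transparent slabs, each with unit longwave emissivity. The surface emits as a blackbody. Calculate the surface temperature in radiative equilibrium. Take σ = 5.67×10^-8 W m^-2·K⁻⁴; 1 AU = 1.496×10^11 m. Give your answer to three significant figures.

Orbital distance: d = 3.82 AU = 5.715×10^11 m.
S = L/(4πd²) = 4.825 W m^-2.
Top-of-atmosphere balance: σT_e⁴ = S(1−α)/4 = 0.9770 W m^-2 → T_e = 64.43 K.
For an N-layer opaque stack, T_s⁴ = (N+1)T_e⁴, hence T_s = (7)^(1/4)×64.43 K = 104.8 K.

105 K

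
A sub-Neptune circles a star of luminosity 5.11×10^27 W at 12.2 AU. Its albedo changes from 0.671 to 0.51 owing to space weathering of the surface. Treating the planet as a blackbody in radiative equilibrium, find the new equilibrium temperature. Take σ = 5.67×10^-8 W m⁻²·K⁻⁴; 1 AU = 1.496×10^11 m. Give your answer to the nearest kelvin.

d = 12.2 × 1.496×10^11 m = 1.825×10^12 m.
Spreading L over a sphere of radius d: S = 5.11×10^27/(4π·1.83×10^12²) = 122.1 W m⁻².
T₂ = [S(1−α₂)/(4σ)]^(1/4) = [122.1·0.49/(4σ)]^(1/4) = 127.4 K.

127 K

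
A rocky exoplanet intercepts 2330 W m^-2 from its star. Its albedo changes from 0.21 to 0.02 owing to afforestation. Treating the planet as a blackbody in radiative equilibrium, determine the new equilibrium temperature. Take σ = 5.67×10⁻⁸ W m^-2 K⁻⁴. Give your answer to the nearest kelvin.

New equilibrium: T₂ = [(1−0.02)·2330/(4σ)]^(1/4) = 316.8 K.

317 K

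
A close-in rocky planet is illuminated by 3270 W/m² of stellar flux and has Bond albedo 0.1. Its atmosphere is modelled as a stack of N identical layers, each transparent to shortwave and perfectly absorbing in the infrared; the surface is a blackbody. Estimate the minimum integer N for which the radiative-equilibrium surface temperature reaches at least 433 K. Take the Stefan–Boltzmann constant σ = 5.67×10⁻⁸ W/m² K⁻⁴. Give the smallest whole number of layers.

2

Top-of-atmosphere balance: σT_e⁴ = S(1−α)/4 = 735.8 W/m² → T_e = 337.5 K.
Need (N+1)T_e⁴ ≥ T_s⁴, i.e. N+1 ≥ (433/337.5)⁴ = 2.709.
The minimum whole number is N = 2.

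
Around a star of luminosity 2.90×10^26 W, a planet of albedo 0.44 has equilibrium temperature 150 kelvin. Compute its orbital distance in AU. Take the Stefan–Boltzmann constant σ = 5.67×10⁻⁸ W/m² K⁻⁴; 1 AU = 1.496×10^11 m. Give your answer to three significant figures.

Energy balance gives S = 4σT⁴/(1−α) = 205.0 W/m².
S = L/(4πd²) → d = √(L/4πS) = √(2.90×10^26/(4π·205.0)) = 3.355×10^11 m = 2.243 AU.

2.24 AU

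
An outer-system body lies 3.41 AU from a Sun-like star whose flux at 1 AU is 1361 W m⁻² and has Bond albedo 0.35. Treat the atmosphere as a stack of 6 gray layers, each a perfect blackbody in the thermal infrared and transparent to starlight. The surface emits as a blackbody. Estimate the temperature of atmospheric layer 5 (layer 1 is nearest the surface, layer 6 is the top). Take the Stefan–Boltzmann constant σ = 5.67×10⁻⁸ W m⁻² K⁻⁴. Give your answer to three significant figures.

Irradiance scales as 1/d², so S = 1361 W m⁻² × (1/3.41)² = 117.0 W m⁻².
The effective emission temperature is T_e = [S(1−α)/(4σ)]^¼ = 135.3 K.
The net upward flux σT_e⁴ is constant between every pair of levels, so T_k⁴ = (N+1−k)T_e⁴.
With k = 5: T_5 = (6+1−5)^¼·135.3 K = 160.9 K.

161 K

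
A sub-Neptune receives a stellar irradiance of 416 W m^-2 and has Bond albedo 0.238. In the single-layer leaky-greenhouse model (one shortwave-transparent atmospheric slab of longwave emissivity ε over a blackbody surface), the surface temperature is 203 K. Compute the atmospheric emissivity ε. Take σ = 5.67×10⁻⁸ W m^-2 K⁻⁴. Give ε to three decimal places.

0.354

First, T_e = [416.0·(1−0.238)/(4σ)]^(1/4) = 193.4 K.
T_s⁴ = T_e⁴·2/(2−ε) → ε = 2 − 2(T_e/T_s)⁴ = 2 − 2·(193.4/203)⁴ = 0.3539.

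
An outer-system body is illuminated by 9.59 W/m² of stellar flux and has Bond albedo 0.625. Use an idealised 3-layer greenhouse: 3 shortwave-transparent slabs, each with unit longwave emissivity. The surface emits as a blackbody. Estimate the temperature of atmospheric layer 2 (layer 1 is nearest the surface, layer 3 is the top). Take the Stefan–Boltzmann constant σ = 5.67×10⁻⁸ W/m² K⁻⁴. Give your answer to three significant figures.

75.0 K

OLR = S(1−α)/4 = 0.8991 W/m²; the top layer radiates at T_e = 63.10 K.
Each opaque layer satisfies 2T_j⁴ = T_{j−1}⁴ + T_{j+1}⁴, giving T_k⁴ = (N+1−k)T_e⁴.
With k = 2: T_2 = (3+1−2)^¼·63.10 K = 75.04 K.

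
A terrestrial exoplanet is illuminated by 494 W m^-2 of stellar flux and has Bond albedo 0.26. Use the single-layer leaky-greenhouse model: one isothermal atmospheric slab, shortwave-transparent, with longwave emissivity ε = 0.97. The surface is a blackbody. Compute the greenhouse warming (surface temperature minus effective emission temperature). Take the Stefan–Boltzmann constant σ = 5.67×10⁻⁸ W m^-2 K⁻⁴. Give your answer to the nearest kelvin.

36 K

Effective emission temperature (TOA balance): σT_e⁴ = S(1−α)/4 = 91.39 W m^-2 → T_e = 200.4 K.
The surface balance (absorbed SW + ε·downward IR = σT_s⁴) with T_a⁴ = T_s⁴/2 reduces to T_s = T_e·[2/(2−ε)]^¼ = 236.5 K.
The atmosphere warms the surface by 36.16 K.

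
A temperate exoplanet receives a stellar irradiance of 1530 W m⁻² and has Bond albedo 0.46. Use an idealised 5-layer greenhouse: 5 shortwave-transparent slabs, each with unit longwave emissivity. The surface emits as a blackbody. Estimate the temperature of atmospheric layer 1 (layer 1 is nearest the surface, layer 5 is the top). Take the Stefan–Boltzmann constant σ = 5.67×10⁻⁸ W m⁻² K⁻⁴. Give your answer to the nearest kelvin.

The effective emission temperature is T_e = [S(1−α)/(4σ)]^¼ = 245.7 K.
Each opaque layer satisfies 2T_j⁴ = T_{j−1}⁴ + T_{j+1}⁴, giving T_k⁴ = (N+1−k)T_e⁴.
T_1 = (5)^(1/4)·245.7 = 367.4 K.

367 K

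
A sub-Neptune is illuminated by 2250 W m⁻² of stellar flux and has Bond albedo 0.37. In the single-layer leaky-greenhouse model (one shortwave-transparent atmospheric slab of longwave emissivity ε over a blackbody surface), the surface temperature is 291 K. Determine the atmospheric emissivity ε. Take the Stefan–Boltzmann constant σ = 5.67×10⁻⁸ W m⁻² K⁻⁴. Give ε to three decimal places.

TOA balance gives T_e = 281.2 K.
Inverting T_s⁴ = 2T_e⁴/(2−ε): (T_e/T_s)⁴ = 0.8716, so ε = 2(1 − 0.8716) = 0.2568.

0.257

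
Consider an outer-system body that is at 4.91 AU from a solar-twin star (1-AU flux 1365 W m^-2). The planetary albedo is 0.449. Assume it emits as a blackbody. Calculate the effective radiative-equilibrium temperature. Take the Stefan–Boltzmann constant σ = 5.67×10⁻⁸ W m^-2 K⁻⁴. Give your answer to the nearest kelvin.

Flux at the orbit: S = 1365/(4.91)² = 56.62 W m^-2.
Absorbed flux (global mean): S(1−α)/4 = 56.62·0.551/4 = 7.799 W m^-2.
Balancing against σT⁴: T = (7.799/5.67×10⁻⁸)^(1/4) = 108.3 K.

108 K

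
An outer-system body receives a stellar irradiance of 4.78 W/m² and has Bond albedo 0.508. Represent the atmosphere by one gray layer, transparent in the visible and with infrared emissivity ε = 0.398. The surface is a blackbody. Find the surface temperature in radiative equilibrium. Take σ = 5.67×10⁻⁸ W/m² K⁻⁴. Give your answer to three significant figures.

60.0 K

The planet radiates to space at T_e = [S(1−α)/(4σ)]^(1/4) = 56.75 K.
Surface balance with a leaky layer gives σT_s⁴ = σT_e⁴·2/(2−ε), so T_s = T_e·[2/(2−0.398)]^(1/4) = 59.98 K.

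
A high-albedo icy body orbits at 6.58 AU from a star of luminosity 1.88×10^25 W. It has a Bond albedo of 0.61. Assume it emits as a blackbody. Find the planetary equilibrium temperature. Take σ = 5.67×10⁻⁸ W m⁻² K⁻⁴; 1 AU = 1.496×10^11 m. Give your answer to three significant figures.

Orbital distance: d = 6.58 AU = 9.844×10^11 m.
Spreading L over a sphere of radius d: S = 1.88×10^25/(4π·9.84×10^11²) = 1.544 W m⁻².
The planet absorbs (1−α)S over its disc πR² and re-emits over 4πR², so the mean absorbed flux is (1−0.61)·1.544/4 = 0.1505 W m⁻².
Set σT⁴ = 0.1505 → T = (0.1505/σ)^(1/4) = 40.37 K.

40.4 kelvin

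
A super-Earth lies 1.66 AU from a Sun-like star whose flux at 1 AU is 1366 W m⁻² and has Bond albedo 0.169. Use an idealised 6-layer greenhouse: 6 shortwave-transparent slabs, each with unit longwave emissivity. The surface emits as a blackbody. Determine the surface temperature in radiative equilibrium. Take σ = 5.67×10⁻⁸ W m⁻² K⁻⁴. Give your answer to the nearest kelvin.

By the inverse-square law, S = 1366/1.66² = 495.7 W m⁻².
The effective emission temperature is T_e = [S(1−α)/(4σ)]^¼ = 206.4 K.
For an N-layer opaque stack, T_s⁴ = (N+1)T_e⁴, hence T_s = (7)^(1/4)×206.4 K = 335.8 K.

336 K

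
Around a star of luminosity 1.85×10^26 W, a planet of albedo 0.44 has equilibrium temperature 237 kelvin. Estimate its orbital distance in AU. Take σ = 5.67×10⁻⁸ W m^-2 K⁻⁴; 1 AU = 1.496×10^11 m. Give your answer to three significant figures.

Energy balance gives S = 4σT⁴/(1−α) = 1278 W m^-2.
S = L/(4πd²) → d = √(L/4πS) = √(1.85×10^26/(4π·1278)) = 1.073×10^11 m = 0.7175 AU.

0.718 AU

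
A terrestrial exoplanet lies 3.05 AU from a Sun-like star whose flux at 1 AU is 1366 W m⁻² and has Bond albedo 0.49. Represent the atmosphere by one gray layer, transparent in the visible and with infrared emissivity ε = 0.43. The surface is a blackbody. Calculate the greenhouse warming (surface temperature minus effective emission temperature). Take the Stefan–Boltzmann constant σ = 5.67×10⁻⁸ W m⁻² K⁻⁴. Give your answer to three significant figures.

8.41 K

By the inverse-square law, S = 1366/3.05² = 146.8 W m⁻².
The planet radiates to space at T_e = [S(1−α)/(4σ)]^(1/4) = 134.8 K.
Surface balance with a leaky layer gives σT_s⁴ = σT_e⁴·2/(2−ε), so T_s = T_e·[2/(2−0.43)]^(1/4) = 143.2 K.
The atmosphere warms the surface by 8.410 K.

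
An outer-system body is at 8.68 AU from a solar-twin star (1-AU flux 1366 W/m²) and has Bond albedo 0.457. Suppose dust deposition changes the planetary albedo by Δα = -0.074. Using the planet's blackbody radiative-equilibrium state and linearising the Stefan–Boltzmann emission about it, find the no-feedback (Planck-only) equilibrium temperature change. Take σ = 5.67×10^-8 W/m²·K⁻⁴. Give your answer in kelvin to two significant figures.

2.8 K

Irradiance scales as 1/d², so S = 1366 W/m² × (1/8.68)² = 18.13 W/m².
Reference equilibrium: T_e = [S(1−α)/(4σ)]^(1/4) = 81.17 K.
The change in absorbed flux is Δ[S(1−α)/4] = −SΔα/4 = 0.3354 W/m².
Linearising σT⁴ gives d(σT⁴)/dT = 4σT_e³ = 0.1213 W/m² per K.
So ΔT₀ = 0.3354/0.1213 = 2.77 K.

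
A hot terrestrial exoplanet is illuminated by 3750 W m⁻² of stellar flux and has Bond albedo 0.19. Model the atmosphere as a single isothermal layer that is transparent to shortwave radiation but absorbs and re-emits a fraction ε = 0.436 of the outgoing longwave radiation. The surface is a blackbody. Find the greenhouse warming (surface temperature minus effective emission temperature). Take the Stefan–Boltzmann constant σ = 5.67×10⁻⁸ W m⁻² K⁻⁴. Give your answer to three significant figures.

21.6 kelvin

Effective emission temperature (TOA balance): σT_e⁴ = S(1−α)/4 = 759.4 W m⁻² → T_e = 340.2 K.
For a single slab of emissivity ε, T_s⁴ = 2T_e⁴/(2−ε); thus T_s = 340.2·(1.279)^(1/4) = 361.8 K.
The atmosphere warms the surface by 21.57 K.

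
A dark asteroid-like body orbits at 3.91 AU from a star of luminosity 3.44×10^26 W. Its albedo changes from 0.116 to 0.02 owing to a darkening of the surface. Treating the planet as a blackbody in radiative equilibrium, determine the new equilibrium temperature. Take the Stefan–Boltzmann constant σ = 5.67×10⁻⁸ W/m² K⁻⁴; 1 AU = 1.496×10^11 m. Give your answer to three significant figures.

Orbital distance: d = 3.91 AU = 5.849×10^11 m.
Spreading L over a sphere of radius d: S = 3.44×10^26/(4π·5.85×10^11²) = 80.01 W/m².
New equilibrium: T₂ = [(1−0.02)·80.01/(4σ)]^(1/4) = 136.4 K.

136 kelvin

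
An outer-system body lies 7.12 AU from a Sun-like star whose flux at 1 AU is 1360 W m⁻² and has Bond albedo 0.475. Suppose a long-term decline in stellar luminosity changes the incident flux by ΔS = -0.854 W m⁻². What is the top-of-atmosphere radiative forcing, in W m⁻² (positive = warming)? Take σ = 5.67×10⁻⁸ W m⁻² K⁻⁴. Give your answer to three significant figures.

-0.112 W m⁻²

By the inverse-square law, S = 1360/7.12² = 26.83 W m⁻².
TOA radiative forcing: ΔF = (1−α)ΔS/4 = 0.525·(-0.854)/4 = -0.1121 W m⁻².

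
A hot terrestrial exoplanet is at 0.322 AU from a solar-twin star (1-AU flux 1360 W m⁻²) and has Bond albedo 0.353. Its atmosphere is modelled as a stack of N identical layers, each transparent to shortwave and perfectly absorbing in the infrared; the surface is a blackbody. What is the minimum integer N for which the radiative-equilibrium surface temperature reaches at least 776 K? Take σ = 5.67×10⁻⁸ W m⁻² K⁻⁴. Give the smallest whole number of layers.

By the inverse-square law, S = 1360/0.322² = 13120 W m⁻².
Top-of-atmosphere balance: σT_e⁴ = S(1−α)/4 = 2122 W m⁻² → T_e = 439.8 K.
T_s = (N+1)^(1/4)·T_e ≥ 776 K requires N+1 ≥ (T_s/T_e)⁴ = (776/439.8)⁴ = 9.691.
The minimum whole number is N = 9.

9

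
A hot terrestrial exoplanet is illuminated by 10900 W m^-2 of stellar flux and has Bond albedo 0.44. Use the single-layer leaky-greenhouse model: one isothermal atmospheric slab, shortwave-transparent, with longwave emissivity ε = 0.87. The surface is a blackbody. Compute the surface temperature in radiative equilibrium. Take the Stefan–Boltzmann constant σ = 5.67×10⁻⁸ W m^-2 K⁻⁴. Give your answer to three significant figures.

At the top of the atmosphere, σT_e⁴ = S(1−α)/4 = 1526 W m^-2, giving T_e = 405.0 K.
Surface balance with a leaky layer gives σT_s⁴ = σT_e⁴·2/(2−ε), so T_s = T_e·[2/(2−0.87)]^(1/4) = 467.2 K.

467 kelvin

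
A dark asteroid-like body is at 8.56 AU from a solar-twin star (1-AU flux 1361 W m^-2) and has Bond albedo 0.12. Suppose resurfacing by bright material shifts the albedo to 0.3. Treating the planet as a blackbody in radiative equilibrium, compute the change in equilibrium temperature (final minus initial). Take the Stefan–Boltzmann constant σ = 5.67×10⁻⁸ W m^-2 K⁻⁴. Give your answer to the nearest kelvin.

-5 K

Flux at the orbit: S = 1361/(8.56)² = 18.57 W m^-2.
Before: T₁ = [18.57·0.88/(4σ)]^(1/4) = 92.14 K.
With α = 0.3, T₂ = 87.01 K.
Change: 87.01 − 92.14 = -5.123 K.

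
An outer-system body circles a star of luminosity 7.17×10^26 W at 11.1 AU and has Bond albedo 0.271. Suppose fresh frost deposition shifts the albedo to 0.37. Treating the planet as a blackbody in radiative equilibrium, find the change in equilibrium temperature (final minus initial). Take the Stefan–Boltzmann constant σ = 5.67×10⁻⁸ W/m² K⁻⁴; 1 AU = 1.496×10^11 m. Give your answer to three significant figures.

-3.24 K

Orbital distance: d = 11.1 AU = 1.661×10^12 m.
Spreading L over a sphere of radius d: S = 7.17×10^26/(4π·1.66×10^12²) = 20.69 W/m².
Before: T₁ = [20.69·0.729/(4σ)]^(1/4) = 90.31 K.
Final:   T₂ = [S(1−0.37)/(4σ)]^(1/4) = 87.07 K.
Change: 87.07 − 90.31 = -3.236 K.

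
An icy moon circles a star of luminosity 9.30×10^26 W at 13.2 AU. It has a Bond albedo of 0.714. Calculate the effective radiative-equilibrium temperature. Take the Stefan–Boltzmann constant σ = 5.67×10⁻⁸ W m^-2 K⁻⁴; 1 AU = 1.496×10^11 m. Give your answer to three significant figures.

Orbital distance: d = 13.2 AU = 1.975×10^12 m.
S = L/(4πd²) = 18.98 W m^-2.
Averaging over the sphere, the absorbed flux is S(1−α)/4 = 1.357 W m^-2.
Set σT⁴ = 1.357 → T = (1.357/σ)^(1/4) = 69.94 K.

69.9 K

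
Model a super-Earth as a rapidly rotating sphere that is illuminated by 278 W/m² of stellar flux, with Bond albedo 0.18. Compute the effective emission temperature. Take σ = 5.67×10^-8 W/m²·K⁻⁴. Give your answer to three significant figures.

178 K

Averaging over the sphere, the absorbed flux is S(1−α)/4 = 56.99 W/m².
In equilibrium σT⁴ equals this, so T = 178.1 K.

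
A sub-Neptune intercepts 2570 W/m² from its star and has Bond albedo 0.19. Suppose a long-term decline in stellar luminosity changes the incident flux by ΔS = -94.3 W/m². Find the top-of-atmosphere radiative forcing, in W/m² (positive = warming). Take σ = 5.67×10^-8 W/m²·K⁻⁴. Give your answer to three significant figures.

-19.1 W/m²

TOA radiative forcing: ΔF = (1−α)ΔS/4 = 0.81·(-94.3)/4 = -19.10 W/m².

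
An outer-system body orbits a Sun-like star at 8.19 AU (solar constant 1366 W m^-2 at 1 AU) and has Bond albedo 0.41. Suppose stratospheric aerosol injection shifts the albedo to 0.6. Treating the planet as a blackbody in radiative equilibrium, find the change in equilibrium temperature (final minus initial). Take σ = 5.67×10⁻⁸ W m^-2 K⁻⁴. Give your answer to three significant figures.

-7.90 K

Irradiance scales as 1/d², so S = 1366 W m^-2 × (1/8.19)² = 20.36 W m^-2.
Before: T₁ = [20.36·0.59/(4σ)]^(1/4) = 85.31 K.
After:  T₂ = [20.36·0.4/(4σ)]^(1/4) = 77.41 K.
Change: 77.41 − 85.31 = -7.900 K.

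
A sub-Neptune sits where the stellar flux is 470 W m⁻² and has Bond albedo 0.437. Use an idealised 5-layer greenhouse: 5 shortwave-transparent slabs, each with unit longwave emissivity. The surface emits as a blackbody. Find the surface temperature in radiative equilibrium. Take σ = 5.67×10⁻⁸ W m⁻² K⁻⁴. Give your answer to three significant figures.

The effective emission temperature is T_e = [S(1−α)/(4σ)]^¼ = 184.8 K.
For an N-layer opaque stack, T_s⁴ = (N+1)T_e⁴, hence T_s = (6)^(1/4)×184.8 K = 289.3 K.

289 kelvin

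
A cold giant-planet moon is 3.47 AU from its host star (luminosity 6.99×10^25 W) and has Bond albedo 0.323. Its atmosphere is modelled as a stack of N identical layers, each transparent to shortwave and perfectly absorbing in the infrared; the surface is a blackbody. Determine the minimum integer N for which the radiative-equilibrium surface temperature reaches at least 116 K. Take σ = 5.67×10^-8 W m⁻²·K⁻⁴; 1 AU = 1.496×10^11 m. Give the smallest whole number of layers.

Orbital distance: d = 3.47 AU = 5.191×10^11 m.
Spreading L over a sphere of radius d: S = 6.99×10^25/(4π·5.19×10^11²) = 20.64 W m⁻².
The effective emission temperature is T_e = [S(1−α)/(4σ)]^¼ = 88.60 K.
Since T_s⁴ = (N+1)T_e⁴, we need N ≥ (T_s/T_e)⁴ − 1 = 1.939.
The minimum whole number is N = 2.

2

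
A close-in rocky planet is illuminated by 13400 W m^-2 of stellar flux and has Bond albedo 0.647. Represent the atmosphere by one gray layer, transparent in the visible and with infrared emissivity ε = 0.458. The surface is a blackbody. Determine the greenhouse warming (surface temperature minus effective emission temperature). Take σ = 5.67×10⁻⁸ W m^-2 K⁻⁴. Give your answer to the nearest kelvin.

26 kelvin

Effective emission temperature (TOA balance): σT_e⁴ = S(1−α)/4 = 1183 W m^-2 → T_e = 380.0 K.
Surface balance with a leaky layer gives σT_s⁴ = σT_e⁴·2/(2−ε), so T_s = T_e·[2/(2−0.458)]^(1/4) = 405.6 K.
Greenhouse warming: T_s − T_e = 25.53 K.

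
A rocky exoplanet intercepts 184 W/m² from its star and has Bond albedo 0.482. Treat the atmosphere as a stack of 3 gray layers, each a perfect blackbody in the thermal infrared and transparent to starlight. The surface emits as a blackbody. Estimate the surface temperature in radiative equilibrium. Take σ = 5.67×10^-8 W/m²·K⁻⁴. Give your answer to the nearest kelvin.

The effective emission temperature is T_e = [S(1−α)/(4σ)]^¼ = 143.2 K.
Layer-by-layer balance gives σT_s⁴ = (N+1)σT_e⁴, so T_s = 4^¼·143.2 = 202.5 K.

202 K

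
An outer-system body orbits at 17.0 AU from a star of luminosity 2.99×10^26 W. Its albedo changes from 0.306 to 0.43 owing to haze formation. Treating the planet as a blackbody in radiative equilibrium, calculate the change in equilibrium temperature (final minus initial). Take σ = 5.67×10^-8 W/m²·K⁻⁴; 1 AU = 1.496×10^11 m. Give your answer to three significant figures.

-2.78 K

d = 17.0 × 1.496×10^11 m = 2.543×10^12 m.
Flux at the orbit: S = L/(4πd²) = 2.99×10^26/(4π·(2.54×10^12)²) = 3.679 W/m².
With α = 0.306, T₁ = 57.92 K.
Final:   T₂ = [S(1−0.43)/(4σ)]^(1/4) = 55.14 K.
Change: 55.14 − 57.92 = -2.781 K.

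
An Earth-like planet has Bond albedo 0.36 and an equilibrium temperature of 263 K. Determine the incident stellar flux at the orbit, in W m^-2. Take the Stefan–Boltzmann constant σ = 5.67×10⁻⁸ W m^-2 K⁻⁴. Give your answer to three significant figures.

1700 W m^-2

Invert the energy balance for S: S = 4σT⁴/(1−α).
The emitted flux is σT⁴ = 271.3 W m^-2.
S = 4·271.3/0.64 = 1695 W m^-2.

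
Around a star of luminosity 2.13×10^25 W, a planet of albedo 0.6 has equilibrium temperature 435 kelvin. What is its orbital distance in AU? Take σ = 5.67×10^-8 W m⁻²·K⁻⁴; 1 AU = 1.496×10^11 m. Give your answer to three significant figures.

The flux needed for this T is 4σT⁴/(1−0.6) = 20300 W m⁻².
S = L/(4πd²) → d = √(L/4πS) = √(2.13×10^25/(4π·20300)) = 9.137×10^9 m = 0.06108 AU.

0.0611 AU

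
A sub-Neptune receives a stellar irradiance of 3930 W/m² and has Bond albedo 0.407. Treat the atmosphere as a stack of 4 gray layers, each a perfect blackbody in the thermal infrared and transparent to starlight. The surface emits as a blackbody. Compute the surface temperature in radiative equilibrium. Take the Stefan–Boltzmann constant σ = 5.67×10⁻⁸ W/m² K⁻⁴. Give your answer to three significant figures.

OLR = S(1−α)/4 = 582.6 W/m²; the top layer radiates at T_e = 318.4 K.
Layer-by-layer balance gives σT_s⁴ = (N+1)σT_e⁴, so T_s = 5^¼·318.4 = 476.1 K.

476 kelvin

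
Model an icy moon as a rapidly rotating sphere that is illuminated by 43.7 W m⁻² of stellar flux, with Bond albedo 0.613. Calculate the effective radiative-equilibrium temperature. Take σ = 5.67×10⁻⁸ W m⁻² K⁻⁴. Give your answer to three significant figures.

92.9 K

The planet absorbs (1−α)S over its disc πR² and re-emits over 4πR², so the mean absorbed flux is (1−0.613)·43.70/4 = 4.228 W m⁻².
Set σT⁴ = 4.228 → T = (4.228/σ)^(1/4) = 92.93 K.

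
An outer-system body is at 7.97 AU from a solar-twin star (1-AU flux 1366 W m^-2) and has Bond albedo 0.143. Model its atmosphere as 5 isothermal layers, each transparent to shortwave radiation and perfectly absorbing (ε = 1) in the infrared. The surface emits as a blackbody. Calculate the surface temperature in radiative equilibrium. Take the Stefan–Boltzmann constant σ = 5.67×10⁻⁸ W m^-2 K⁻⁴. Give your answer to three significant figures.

149 K

Irradiance scales as 1/d², so S = 1366 W m^-2 × (1/7.97)² = 21.50 W m^-2.
OLR = S(1−α)/4 = 4.607 W m^-2; the top layer radiates at T_e = 94.94 K.
Layer-by-layer balance gives σT_s⁴ = (N+1)σT_e⁴, so T_s = 6^¼·94.94 = 148.6 K.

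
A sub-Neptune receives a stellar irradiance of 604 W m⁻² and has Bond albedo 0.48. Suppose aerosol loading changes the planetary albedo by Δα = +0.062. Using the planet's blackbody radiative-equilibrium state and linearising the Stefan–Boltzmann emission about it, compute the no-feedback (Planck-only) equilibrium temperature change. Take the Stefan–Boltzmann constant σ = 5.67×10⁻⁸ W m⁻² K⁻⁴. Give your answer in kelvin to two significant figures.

-5.8 kelvin

Unperturbed T_e = [604.0·(1−0.48)/(4σ)]^¼ = 192.9 K.
The change in absorbed flux is Δ[S(1−α)/4] = −SΔα/4 = -9.362 W m⁻².
Planck response: λ_P = 4σT_e³ = 4·5.67×10⁻⁸·(192.9)³ = 1.628 W m⁻²/K.
ΔT₀ = ΔF/λ_P = -9.362/1.628 = -5.75 K.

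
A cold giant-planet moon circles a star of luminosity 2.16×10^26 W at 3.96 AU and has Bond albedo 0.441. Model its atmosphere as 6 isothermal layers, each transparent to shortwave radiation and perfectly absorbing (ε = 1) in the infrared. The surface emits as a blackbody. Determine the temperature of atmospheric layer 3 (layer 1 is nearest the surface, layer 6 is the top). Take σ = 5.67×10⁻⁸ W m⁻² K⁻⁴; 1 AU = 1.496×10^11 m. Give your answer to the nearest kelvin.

148 kelvin

Orbital distance: d = 3.96 AU = 5.924×10^11 m.
Flux at the orbit: S = L/(4πd²) = 2.16×10^26/(4π·(5.92×10^11)²) = 48.98 W m⁻².
Top-of-atmosphere balance: σT_e⁴ = S(1−α)/4 = 6.845 W m⁻² → T_e = 104.8 K.
In the N-layer model, layer k (counted from the surface) has T_k = (N+1−k)^(1/4)·T_e.
With k = 3: T_3 = (6+1−3)^¼·104.8 K = 148.2 K.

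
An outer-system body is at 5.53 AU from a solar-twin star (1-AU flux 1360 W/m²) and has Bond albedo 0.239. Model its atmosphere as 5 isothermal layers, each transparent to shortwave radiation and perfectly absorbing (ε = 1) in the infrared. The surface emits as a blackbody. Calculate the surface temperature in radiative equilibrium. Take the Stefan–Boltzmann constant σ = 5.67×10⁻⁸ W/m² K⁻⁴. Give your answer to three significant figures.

By the inverse-square law, S = 1360/5.53² = 44.47 W/m².
Top-of-atmosphere balance: σT_e⁴ = S(1−α)/4 = 8.461 W/m² → T_e = 110.5 K.
Layer-by-layer balance gives σT_s⁴ = (N+1)σT_e⁴, so T_s = 6^¼·110.5 = 173.0 K.

173 kelvin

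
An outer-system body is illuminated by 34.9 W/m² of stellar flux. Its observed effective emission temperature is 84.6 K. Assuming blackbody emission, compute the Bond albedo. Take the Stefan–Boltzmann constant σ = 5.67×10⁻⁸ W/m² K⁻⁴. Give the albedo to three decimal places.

From σT⁴ = S(1−α)/4 we invert for α: 1−α = 4σT⁴/S.
σT⁴ = 2.904 W/m², so 4σT⁴ = 11.62 W/m².
1−α = 11.62/34.90 = 0.3329, so α = 0.6671.

0.667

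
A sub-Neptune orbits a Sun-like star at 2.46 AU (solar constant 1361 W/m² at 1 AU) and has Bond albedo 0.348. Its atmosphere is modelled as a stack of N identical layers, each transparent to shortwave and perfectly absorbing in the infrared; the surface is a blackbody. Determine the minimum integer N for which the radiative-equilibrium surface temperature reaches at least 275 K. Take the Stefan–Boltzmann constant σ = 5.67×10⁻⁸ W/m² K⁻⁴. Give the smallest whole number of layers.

8

By the inverse-square law, S = 1361/2.46² = 224.9 W/m².
The effective emission temperature is T_e = [S(1−α)/(4σ)]^¼ = 159.5 K.
Need (N+1)T_e⁴ ≥ T_s⁴, i.e. N+1 ≥ (275/159.5)⁴ = 8.846.
So N ≥ 7.846; the smallest integer is N = 8.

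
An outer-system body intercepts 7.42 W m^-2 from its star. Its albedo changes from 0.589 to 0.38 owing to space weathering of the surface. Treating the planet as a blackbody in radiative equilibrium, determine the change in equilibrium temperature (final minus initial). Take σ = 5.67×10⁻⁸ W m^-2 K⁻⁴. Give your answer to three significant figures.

Before: T₁ = [7.420·0.411/(4σ)]^(1/4) = 60.56 K.
After:  T₂ = [7.420·0.62/(4σ)]^(1/4) = 67.11 K.
Change: 67.11 − 60.56 = 6.555 K.

6.56 K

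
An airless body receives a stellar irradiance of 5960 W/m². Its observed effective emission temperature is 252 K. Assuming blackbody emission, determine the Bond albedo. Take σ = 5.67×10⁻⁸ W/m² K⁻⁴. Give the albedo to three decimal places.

0.847

Energy balance: S(1−α)/4 = σT⁴, so 1−α = 4σT⁴/S.
σT⁴ = 228.7 W/m², so 4σT⁴ = 914.6 W/m².
1−α = 914.6/5960 = 0.1535, so α = 0.8465.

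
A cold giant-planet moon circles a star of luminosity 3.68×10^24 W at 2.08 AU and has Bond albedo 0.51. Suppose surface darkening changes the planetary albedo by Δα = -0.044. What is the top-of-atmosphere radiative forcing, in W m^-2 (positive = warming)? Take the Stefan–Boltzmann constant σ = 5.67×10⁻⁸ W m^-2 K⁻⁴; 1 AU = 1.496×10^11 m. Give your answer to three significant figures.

Orbital distance: d = 2.08 AU = 3.112×10^11 m.
Flux at the orbit: S = L/(4πd²) = 3.68×10^24/(4π·(3.11×10^11)²) = 3.024 W m^-2.
TOA radiative forcing: ΔF = −S·Δα/4 = −3.024·(-0.044)/4 = 0.03327 W m^-2.

0.0333 W m^-2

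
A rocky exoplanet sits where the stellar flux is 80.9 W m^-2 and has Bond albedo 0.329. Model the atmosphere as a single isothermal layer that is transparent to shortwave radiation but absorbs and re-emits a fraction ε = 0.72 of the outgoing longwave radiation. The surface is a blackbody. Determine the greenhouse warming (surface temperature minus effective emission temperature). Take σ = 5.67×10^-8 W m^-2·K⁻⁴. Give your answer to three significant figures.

At the top of the atmosphere, σT_e⁴ = S(1−α)/4 = 13.57 W m^-2, giving T_e = 124.4 K.
The surface balance (absorbed SW + ε·downward IR = σT_s⁴) with T_a⁴ = T_s⁴/2 reduces to T_s = T_e·[2/(2−ε)]^¼ = 139.1 K.
The atmosphere warms the surface by 14.68 K.

14.7 K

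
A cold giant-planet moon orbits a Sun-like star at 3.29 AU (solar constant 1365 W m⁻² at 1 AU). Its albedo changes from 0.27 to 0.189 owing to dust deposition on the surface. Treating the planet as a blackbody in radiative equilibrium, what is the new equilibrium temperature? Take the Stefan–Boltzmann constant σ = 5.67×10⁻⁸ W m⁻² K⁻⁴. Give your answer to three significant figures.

146 K

By the inverse-square law, S = 1365/3.29² = 126.1 W m⁻².
With the new albedo, S(1−α₂)/4 = 25.57 W m⁻², so T₂ = 145.7 K.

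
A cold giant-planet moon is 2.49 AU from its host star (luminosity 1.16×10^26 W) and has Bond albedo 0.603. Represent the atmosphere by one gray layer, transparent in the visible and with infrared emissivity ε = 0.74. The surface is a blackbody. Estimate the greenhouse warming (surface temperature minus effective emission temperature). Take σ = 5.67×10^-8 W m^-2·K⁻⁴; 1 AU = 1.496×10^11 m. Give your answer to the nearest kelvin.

Orbital distance: d = 2.49 AU = 3.725×10^11 m.
S = L/(4πd²) = 66.53 W m^-2.
At the top of the atmosphere, σT_e⁴ = S(1−α)/4 = 6.603 W m^-2, giving T_e = 103.9 K.
Surface balance with a leaky layer gives σT_s⁴ = σT_e⁴·2/(2−ε), so T_s = T_e·[2/(2−0.74)]^(1/4) = 116.6 K.
The atmosphere warms the surface by 12.72 K.

13 K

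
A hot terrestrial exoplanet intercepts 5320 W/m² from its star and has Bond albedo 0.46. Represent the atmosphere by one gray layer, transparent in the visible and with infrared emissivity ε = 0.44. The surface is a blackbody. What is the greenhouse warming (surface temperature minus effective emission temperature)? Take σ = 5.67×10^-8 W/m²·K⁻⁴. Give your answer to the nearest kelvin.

The planet radiates to space at T_e = [S(1−α)/(4σ)]^(1/4) = 335.5 K.
For a single slab of emissivity ε, T_s⁴ = 2T_e⁴/(2−ε); thus T_s = 335.5·(1.282)^(1/4) = 357.0 K.
T_s − T_e = 357.0 − 335.5 = 21.50 K.

21 kelvin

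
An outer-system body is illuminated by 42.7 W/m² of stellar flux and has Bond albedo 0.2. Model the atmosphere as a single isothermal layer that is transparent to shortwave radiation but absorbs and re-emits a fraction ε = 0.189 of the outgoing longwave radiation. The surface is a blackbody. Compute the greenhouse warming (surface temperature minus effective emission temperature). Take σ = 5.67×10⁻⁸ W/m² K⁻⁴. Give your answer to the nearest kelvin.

3 K

The planet radiates to space at T_e = [S(1−α)/(4σ)]^(1/4) = 110.8 K.
For a single slab of emissivity ε, T_s⁴ = 2T_e⁴/(2−ε); thus T_s = 110.8·(1.104)^(1/4) = 113.6 K.
The atmosphere warms the surface by 2.784 K.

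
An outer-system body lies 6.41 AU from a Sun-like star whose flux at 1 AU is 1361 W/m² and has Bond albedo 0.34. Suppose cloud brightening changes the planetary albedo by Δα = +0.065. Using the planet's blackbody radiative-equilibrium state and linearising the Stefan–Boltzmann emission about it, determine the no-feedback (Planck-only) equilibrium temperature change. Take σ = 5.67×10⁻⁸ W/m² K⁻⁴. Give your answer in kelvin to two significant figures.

Flux at the orbit: S = 1361/(6.41)² = 33.12 W/m².
Reference equilibrium: T_e = [S(1−α)/(4σ)]^(1/4) = 99.09 K.
ΔF = −(S/4)Δα = −(33.12/4)×(+0.065) = -0.5383 W/m².
Linearising σT⁴ gives d(σT⁴)/dT = 4σT_e³ = 0.2206 W/m² per K.
So ΔT₀ = -0.5383/0.2206 = -2.44 K.

-2.4 K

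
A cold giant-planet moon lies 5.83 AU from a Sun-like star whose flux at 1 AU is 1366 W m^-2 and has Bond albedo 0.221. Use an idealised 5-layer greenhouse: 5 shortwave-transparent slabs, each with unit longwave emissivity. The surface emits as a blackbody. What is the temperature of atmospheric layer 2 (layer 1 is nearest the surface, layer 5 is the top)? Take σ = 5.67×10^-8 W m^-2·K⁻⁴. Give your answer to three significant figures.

By the inverse-square law, S = 1366/5.83² = 40.19 W m^-2.
OLR = S(1−α)/4 = 7.827 W m^-2; the top layer radiates at T_e = 108.4 K.
In the N-layer model, layer k (counted from the surface) has T_k = (N+1−k)^(1/4)·T_e.
With k = 2: T_2 = (5+1−2)^¼·108.4 K = 153.3 K.

153 kelvin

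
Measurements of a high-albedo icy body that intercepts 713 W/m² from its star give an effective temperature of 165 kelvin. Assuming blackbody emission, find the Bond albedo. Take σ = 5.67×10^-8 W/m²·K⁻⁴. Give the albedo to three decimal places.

0.764

Rearranging the radiative balance, α = 1 − 4σT⁴/S.
4σT⁴ = 4·5.67×10⁻⁸·(165)⁴ = 168.1 W/m².
1−α = 168.1/713.0 = 0.2358, so α = 0.7642.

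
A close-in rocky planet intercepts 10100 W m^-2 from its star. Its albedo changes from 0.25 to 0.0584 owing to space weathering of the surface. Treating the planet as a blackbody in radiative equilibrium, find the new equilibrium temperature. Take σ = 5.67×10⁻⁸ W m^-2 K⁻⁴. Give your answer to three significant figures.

453 K

With the new albedo, S(1−α₂)/4 = 2378 W m^-2, so T₂ = 452.5 K.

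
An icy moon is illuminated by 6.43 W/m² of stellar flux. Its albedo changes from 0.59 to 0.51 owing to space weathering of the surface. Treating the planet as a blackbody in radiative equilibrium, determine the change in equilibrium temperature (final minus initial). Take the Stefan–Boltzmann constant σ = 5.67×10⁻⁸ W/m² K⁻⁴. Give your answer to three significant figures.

2.66 K

Before: T₁ = [6.430·0.41/(4σ)]^(1/4) = 58.39 K.
After:  T₂ = [6.430·0.49/(4σ)]^(1/4) = 61.05 K.
Change: 61.05 − 58.39 = 2.661 K.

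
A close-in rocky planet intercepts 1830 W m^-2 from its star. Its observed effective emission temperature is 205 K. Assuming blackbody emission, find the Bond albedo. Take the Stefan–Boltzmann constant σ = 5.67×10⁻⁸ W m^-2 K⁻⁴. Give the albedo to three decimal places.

From σT⁴ = S(1−α)/4 we invert for α: 1−α = 4σT⁴/S.
σT⁴ = 100.1 W m^-2, so 4σT⁴ = 400.6 W m^-2.
1−α = 400.6/1830 = 0.2189, so α = 0.7811.

0.781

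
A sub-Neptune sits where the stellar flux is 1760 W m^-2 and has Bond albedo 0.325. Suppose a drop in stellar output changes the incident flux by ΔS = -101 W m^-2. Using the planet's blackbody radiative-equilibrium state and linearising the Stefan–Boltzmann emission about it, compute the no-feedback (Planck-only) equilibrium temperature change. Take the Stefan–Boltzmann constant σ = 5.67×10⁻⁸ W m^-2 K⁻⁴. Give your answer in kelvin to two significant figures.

The baseline emission temperature is T_e = 269.0 K.
ΔF = Δ[S(1−α)]/4 = (1−0.325)·-101/4 = -17.04 W m^-2.
The Planck feedback parameter is 4σT_e³ = 4.416 W m^-2/K.
ΔT₀ = ΔF/λ_P = -17.04/4.416 = -3.86 K.

-3.9 K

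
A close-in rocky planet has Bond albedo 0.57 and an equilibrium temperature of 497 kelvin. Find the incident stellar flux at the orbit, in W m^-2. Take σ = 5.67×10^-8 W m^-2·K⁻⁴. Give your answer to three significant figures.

Invert the energy balance for S: S = 4σT⁴/(1−α).
σT⁴ = 5.67×10⁻⁸·(497)⁴ = 3459 W m^-2.
So S = 4×3459/(1−0.57) = 32180 W m^-2.

32200 W m^-2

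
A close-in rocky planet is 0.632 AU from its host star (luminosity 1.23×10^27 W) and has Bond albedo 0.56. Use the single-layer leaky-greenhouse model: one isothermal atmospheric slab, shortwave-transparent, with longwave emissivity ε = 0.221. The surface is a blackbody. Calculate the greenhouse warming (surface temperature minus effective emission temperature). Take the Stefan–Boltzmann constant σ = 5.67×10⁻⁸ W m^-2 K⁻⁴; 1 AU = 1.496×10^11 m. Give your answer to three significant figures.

d = 0.632 × 1.496×10^11 m = 9.455×10^10 m.
Flux at the orbit: S = L/(4πd²) = 1.23×10^27/(4π·(9.45×10^10)²) = 10950 W m^-2.
Effective emission temperature (TOA balance): σT_e⁴ = S(1−α)/4 = 1204 W m^-2 → T_e = 381.8 K.
The surface balance (absorbed SW + ε·downward IR = σT_s⁴) with T_a⁴ = T_s⁴/2 reduces to T_s = T_e·[2/(2−ε)]^¼ = 393.1 K.
T_s − T_e = 393.1 − 381.8 = 11.34 K.

11.3 K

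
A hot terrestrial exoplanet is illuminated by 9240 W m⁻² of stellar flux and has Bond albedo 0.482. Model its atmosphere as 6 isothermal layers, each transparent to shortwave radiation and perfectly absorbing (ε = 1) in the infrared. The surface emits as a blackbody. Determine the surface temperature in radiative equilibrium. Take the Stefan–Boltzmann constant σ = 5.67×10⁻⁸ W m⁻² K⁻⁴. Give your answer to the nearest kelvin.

620 K

OLR = S(1−α)/4 = 1197 W m⁻²; the top layer radiates at T_e = 381.1 K.
Layer-by-layer balance gives σT_s⁴ = (N+1)σT_e⁴, so T_s = 7^¼·381.1 = 620.0 K.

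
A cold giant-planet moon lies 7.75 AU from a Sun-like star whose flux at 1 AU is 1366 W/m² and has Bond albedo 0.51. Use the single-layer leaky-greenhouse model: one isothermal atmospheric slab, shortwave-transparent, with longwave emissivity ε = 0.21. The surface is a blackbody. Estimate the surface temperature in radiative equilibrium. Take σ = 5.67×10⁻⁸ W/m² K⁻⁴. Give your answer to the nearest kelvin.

By the inverse-square law, S = 1366/7.75² = 22.74 W/m².
The planet radiates to space at T_e = [S(1−α)/(4σ)]^(1/4) = 83.72 K.
Surface balance with a leaky layer gives σT_s⁴ = σT_e⁴·2/(2−ε), so T_s = T_e·[2/(2−0.21)]^(1/4) = 86.08 K.

86 K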